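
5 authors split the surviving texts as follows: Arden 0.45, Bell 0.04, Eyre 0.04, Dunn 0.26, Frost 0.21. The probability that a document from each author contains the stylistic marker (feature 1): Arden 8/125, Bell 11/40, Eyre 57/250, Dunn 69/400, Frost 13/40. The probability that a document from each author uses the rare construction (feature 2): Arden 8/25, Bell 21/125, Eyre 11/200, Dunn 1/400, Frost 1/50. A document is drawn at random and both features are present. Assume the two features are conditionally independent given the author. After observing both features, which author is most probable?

Arden

By Bayes' rule, posterior ∝ prior × likelihood:
  Arden: 0.45 × 0.064 × 0.32 = 0.009216
  Bell: 0.04 × 0.275 × 0.168 = 0.001848
  Eyre: 0.04 × 0.228 × 0.055 = 0.0005016
  Dunn: 0.26 × 0.1725 × 0.0025 = 0.000112125
  Frost: 0.21 × 0.325 × 0.02 = 0.001365
Sum = 0.013042725.
Largest term belongs to Arden, so Arden is most probable.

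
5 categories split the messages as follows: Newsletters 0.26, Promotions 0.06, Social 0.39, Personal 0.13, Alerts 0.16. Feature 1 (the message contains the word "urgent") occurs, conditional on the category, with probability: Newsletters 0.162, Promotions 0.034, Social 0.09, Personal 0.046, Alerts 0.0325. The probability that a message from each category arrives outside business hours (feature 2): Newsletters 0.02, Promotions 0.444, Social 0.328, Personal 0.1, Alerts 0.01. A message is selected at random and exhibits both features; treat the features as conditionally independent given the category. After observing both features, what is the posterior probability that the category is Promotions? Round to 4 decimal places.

0.0651

By Bayes' rule, posterior ∝ prior × likelihood:
  Newsletters: 0.26 × 0.162 × 0.02 = 0.0008424
  Promotions: 0.06 × 0.034 × 0.444 = 0.00090576
  Social: 0.39 × 0.09 × 0.328 = 0.0115128
  Personal: 0.13 × 0.046 × 0.1 = 0.000598
  Alerts: 0.16 × 0.0325 × 0.01 = 0.000052
Sum = 0.01391096.
P(Promotions | evidence) = 0.00090576 / 0.01391096 ≈ 0.0651.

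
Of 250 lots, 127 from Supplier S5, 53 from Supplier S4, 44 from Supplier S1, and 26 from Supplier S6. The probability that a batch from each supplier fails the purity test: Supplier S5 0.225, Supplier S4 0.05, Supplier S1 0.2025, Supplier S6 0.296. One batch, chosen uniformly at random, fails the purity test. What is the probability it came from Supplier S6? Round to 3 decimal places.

Unnormalized posteriors (prior × likelihood):
  Supplier S5: 0.508 × 0.225 = 0.1143
  Supplier S4: 0.212 × 0.05 = 0.0106
  Supplier S1: 0.176 × 0.2025 = 0.03564
  Supplier S6: 0.104 × 0.296 = 0.030784
Normalizing constant = 0.191324.
P(Supplier S6 | evidence) = 0.030784 / 0.191324 ≈ 0.161.

0.161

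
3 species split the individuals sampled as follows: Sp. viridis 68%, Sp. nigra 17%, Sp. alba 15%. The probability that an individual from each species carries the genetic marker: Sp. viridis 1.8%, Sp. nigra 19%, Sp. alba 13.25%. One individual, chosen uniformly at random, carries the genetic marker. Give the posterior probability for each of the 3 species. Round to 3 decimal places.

Sp. viridis 0.190, Sp. nigra 0.501, Sp. alba 0.309

Unnormalized posteriors (prior × likelihood):
  Sp. viridis: 0.68 × 0.018 = 0.01224
  Sp. nigra: 0.17 × 0.19 = 0.0323
  Sp. alba: 0.15 × 0.1325 = 0.019875
Sum = 0.064415.
P(Sp. viridis | marker) = 0.01224/0.064415 ≈ 0.190
P(Sp. nigra | marker) = 0.0323/0.064415 ≈ 0.501
P(Sp. alba | marker) = 0.019875/0.064415 ≈ 0.309
(Check: 0.190+0.501+0.309 = 1.000.)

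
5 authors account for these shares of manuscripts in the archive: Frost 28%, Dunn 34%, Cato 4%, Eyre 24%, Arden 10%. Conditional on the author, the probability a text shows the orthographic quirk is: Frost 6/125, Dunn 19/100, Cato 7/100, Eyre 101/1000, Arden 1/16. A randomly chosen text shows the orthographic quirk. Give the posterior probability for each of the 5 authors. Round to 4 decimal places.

Frost 0.1207, Dunn 0.5803, Cato 0.0252, Eyre 0.2177, Arden 0.0561

Unnormalized posteriors (prior × likelihood):
  Frost: 0.28 × 0.048 = 0.01344
  Dunn: 0.34 × 0.19 = 0.0646
  Cato: 0.04 × 0.07 = 0.0028
  Eyre: 0.24 × 0.101 = 0.02424
  Arden: 0.1 × 0.0625 = 0.00625
Normalizing constant = 0.11133.
P(Frost | quirk) = 0.01344/0.11133 ≈ 0.1207
P(Dunn | quirk) = 0.0646/0.11133 ≈ 0.5803
P(Cato | quirk) = 0.0028/0.11133 ≈ 0.0252
P(Eyre | quirk) = 0.02424/0.11133 ≈ 0.2177
P(Arden | quirk) = 0.00625/0.11133 ≈ 0.0561
(Check: 0.1207+0.5803+0.0252+0.2177+0.0561 = 1.0000.)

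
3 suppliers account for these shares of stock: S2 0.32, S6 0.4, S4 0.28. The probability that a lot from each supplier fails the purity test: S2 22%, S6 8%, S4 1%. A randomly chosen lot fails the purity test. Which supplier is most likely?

Prior × likelihood for each hypothesis:
  S2: 0.32 × 0.22 = 0.0704
  S6: 0.4 × 0.08 = 0.032
  S4: 0.28 × 0.01 = 0.0028
Sum = 0.1052.
Largest term belongs to S2, so S2 is most probable.

S2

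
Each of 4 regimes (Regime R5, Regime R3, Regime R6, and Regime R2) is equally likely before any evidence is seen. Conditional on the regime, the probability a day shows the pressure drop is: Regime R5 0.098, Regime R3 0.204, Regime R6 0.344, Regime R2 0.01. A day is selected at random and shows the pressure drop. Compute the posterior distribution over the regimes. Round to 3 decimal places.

Regime R5 0.149, Regime R3 0.311, Regime R6 0.524, Regime R2 0.015

Since the prior is uniform, the posterior is proportional to the likelihood:
  Regime R5: 0.098
  Regime R3: 0.204
  Regime R6: 0.344
  Regime R2: 0.01
Normalizing constant = 0.656.
P(Regime R5 | drop) = 0.098/0.656 ≈ 0.149
P(Regime R3 | drop) = 0.204/0.656 ≈ 0.311
P(Regime R6 | drop) = 0.344/0.656 ≈ 0.524
P(Regime R2 | drop) = 0.01/0.656 ≈ 0.015
(Check: 0.149+0.311+0.524+0.015 = 0.999.)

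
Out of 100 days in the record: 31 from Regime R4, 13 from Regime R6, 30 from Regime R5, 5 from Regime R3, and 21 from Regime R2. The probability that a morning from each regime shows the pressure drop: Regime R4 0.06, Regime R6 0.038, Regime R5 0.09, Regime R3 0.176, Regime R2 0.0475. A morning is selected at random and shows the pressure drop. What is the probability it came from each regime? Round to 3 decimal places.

Regime R4 0.268, Regime R6 0.071, Regime R5 0.390, Regime R3 0.127, Regime R2 0.144

By Bayes' rule, posterior ∝ prior × likelihood:
  Regime R4: 0.31 × 0.06 = 0.0186
  Regime R6: 0.13 × 0.038 = 0.00494
  Regime R5: 0.3 × 0.09 = 0.027
  Regime R3: 0.05 × 0.176 = 0.0088
  Regime R2: 0.21 × 0.0475 = 0.009975
Normalizing constant = 0.069315.
P(Regime R4 | drop) = 0.0186/0.069315 ≈ 0.268
P(Regime R6 | drop) = 0.00494/0.069315 ≈ 0.071
P(Regime R5 | drop) = 0.027/0.069315 ≈ 0.390
P(Regime R3 | drop) = 0.0088/0.069315 ≈ 0.127
P(Regime R2 | drop) = 0.009975/0.069315 ≈ 0.144
(Check: 0.268+0.071+0.390+0.127+0.144 = 1.000.)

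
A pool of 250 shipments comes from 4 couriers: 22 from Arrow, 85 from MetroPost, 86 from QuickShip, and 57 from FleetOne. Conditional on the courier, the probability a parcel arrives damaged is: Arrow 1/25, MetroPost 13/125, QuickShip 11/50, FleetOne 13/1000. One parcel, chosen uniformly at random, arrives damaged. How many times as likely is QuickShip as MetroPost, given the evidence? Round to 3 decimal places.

By Bayes' rule, posterior ∝ prior × likelihood:
  Arrow: 0.088 × 0.04 = 0.00352
  MetroPost: 0.34 × 0.104 = 0.03536
  QuickShip: 0.344 × 0.22 = 0.07568
  FleetOne: 0.228 × 0.013 = 0.002964
Sum = 0.117524.
The ratio is 0.07568 / 0.03536 (the normalizer cancels) = 2.140.

2.140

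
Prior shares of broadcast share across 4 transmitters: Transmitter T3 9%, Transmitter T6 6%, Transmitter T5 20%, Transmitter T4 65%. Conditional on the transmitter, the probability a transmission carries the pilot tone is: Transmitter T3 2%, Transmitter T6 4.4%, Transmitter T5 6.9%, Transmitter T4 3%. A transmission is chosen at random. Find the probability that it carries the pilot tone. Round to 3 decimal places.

0.038

By Bayes' rule, posterior ∝ prior × likelihood:
  Transmitter T3: 0.09 × 0.02 = 0.0018
  Transmitter T6: 0.06 × 0.044 = 0.00264
  Transmitter T5: 0.2 × 0.069 = 0.0138
  Transmitter T4: 0.65 × 0.03 = 0.0195
P(pilot) = 0.0018 + 0.00264 + 0.0138 + 0.0195 = 0.03774 → 0.038.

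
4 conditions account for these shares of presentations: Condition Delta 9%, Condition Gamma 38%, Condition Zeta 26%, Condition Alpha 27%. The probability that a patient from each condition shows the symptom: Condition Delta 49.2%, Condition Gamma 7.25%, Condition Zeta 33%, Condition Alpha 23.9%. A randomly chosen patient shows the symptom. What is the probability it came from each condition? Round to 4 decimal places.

Condition Delta 0.1993, Condition Gamma 0.1240, Condition Zeta 0.3862, Condition Alpha 0.2905

By Bayes' rule, posterior ∝ prior × likelihood:
  Condition Delta: 0.09 × 0.492 = 0.04428
  Condition Gamma: 0.38 × 0.0725 = 0.02755
  Condition Zeta: 0.26 × 0.33 = 0.0858
  Condition Alpha: 0.27 × 0.239 = 0.06453
Normalizing constant = 0.22216.
P(Condition Delta | symptomatic) = 0.04428/0.22216 ≈ 0.1993
P(Condition Gamma | symptomatic) = 0.02755/0.22216 ≈ 0.1240
P(Condition Zeta | symptomatic) = 0.0858/0.22216 ≈ 0.3862
P(Condition Alpha | symptomatic) = 0.06453/0.22216 ≈ 0.2905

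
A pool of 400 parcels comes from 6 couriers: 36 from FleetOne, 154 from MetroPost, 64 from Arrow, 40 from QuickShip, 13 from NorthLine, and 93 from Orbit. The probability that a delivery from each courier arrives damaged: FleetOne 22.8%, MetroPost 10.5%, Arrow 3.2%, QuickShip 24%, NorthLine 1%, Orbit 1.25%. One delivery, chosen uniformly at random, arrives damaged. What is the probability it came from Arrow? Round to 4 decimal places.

0.0549

Compute prior × likelihood for every hypothesis:
  FleetOne: 0.09 × 0.228 = 0.02052
  MetroPost: 0.385 × 0.105 = 0.040425
  Arrow: 0.16 × 0.032 = 0.00512
  QuickShip: 0.1 × 0.24 = 0.024
  NorthLine: 0.0325 × 0.01 = 0.000325
  Orbit: 0.2325 × 0.0125 = 0.00290625
Sum = 0.09329625.
P(Arrow | evidence) = 0.00512 / 0.09329625 ≈ 0.0549.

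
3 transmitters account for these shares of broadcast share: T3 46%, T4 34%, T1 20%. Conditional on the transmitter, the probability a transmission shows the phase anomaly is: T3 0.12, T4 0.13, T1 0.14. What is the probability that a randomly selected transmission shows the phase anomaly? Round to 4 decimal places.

Unnormalized posteriors (prior × likelihood):
  T3: 0.46 × 0.12 = 0.0552
  T4: 0.34 × 0.13 = 0.0442
  T1: 0.2 × 0.14 = 0.028
P(anomaly) = 0.0552 + 0.0442 + 0.028 = 0.1274 → 0.1274.

0.1274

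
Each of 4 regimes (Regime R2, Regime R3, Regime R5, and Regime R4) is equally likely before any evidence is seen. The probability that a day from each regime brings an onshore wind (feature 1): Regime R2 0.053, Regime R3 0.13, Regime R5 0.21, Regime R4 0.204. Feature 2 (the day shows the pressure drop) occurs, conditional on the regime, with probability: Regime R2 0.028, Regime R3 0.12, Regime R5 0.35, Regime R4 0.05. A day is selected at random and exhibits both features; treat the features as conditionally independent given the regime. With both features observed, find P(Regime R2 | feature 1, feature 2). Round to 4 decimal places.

0.0147

With a uniform prior (1/4 each), posterior ∝ likelihood:
  Regime R2: 0.053 × 0.028 = 0.001484
  Regime R3: 0.13 × 0.12 = 0.0156
  Regime R5: 0.21 × 0.35 = 0.0735
  Regime R4: 0.204 × 0.05 = 0.0102
Normalizing constant = 0.100784.
P(Regime R2 | evidence) = 0.001484 / 0.100784 ≈ 0.0147.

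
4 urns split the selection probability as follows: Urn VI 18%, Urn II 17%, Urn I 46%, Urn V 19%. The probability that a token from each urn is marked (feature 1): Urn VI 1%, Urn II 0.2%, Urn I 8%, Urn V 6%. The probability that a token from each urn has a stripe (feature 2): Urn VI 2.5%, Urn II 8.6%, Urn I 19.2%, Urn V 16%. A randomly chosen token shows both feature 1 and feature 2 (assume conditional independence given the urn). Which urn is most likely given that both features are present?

Urn I

Unnormalized posteriors (prior × likelihood):
  Urn VI: 0.18 × 0.01 × 0.025 = 0.000045
  Urn II: 0.17 × 0.002 × 0.086 = 0.00002924
  Urn I: 0.46 × 0.08 × 0.192 = 0.0070656
  Urn V: 0.19 × 0.06 × 0.16 = 0.001824
Total = 0.00896384.
Largest term belongs to Urn I, so Urn I is most probable.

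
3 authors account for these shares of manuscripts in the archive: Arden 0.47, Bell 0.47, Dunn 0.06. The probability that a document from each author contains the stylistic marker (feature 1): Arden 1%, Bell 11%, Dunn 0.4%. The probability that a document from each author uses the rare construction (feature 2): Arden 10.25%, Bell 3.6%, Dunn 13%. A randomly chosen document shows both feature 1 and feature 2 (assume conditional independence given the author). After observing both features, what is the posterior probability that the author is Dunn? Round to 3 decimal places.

0.013

By Bayes' rule, posterior ∝ prior × likelihood:
  Arden: 0.47 × 0.01 × 0.1025 = 0.00048175
  Bell: 0.47 × 0.11 × 0.036 = 0.0018612
  Dunn: 0.06 × 0.004 × 0.13 = 0.0000312
Sum = 0.00237415.
P(Dunn | evidence) = 0.0000312 / 0.00237415 ≈ 0.013.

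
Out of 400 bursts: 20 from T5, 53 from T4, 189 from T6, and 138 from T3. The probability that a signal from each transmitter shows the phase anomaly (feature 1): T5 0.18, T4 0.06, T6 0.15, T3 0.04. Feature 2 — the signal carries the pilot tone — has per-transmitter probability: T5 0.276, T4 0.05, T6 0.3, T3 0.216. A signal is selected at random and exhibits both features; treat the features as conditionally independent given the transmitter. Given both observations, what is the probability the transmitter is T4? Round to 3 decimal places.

0.015

Unnormalized posteriors (prior × likelihood):
  T5: 0.05 × 0.18 × 0.276 = 0.002484
  T4: 0.1325 × 0.06 × 0.05 = 0.0003975
  T6: 0.4725 × 0.15 × 0.3 = 0.0212625
  T3: 0.345 × 0.04 × 0.216 = 0.0029808
Total = 0.0271248.
P(T4 | evidence) = 0.0003975 / 0.0271248 ≈ 0.015.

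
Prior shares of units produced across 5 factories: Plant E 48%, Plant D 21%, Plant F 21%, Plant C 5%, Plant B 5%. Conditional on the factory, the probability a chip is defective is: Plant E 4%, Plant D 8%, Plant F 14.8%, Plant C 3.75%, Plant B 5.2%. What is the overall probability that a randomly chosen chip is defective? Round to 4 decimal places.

0.0716

Unnormalized posteriors (prior × likelihood):
  Plant E: 0.48 × 0.04 = 0.0192
  Plant D: 0.21 × 0.08 = 0.0168
  Plant F: 0.21 × 0.148 = 0.03108
  Plant C: 0.05 × 0.0375 = 0.001875
  Plant B: 0.05 × 0.052 = 0.0026
P(defective) = 0.0192 + 0.0168 + 0.03108 + 0.001875 + 0.0026 = 0.071555 → 0.0716.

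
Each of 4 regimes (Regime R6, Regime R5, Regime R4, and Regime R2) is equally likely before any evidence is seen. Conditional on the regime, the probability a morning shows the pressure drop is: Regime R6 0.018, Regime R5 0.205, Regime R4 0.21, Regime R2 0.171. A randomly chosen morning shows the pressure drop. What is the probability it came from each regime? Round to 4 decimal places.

With a uniform prior (1/4 each), posterior ∝ likelihood:
  Regime R6: 0.018
  Regime R5: 0.205
  Regime R4: 0.21
  Regime R2: 0.171
Total = 0.604.
P(Regime R6 | drop) = 0.018/0.604 ≈ 0.0298
P(Regime R5 | drop) = 0.205/0.604 ≈ 0.3394
P(Regime R4 | drop) = 0.21/0.604 ≈ 0.3477
P(Regime R2 | drop) = 0.171/0.604 ≈ 0.2831
(Check: 0.0298+0.3394+0.3477+0.2831 = 1.0000.)

Regime R6 0.0298, Regime R5 0.3394, Regime R4 0.3477, Regime R2 0.2831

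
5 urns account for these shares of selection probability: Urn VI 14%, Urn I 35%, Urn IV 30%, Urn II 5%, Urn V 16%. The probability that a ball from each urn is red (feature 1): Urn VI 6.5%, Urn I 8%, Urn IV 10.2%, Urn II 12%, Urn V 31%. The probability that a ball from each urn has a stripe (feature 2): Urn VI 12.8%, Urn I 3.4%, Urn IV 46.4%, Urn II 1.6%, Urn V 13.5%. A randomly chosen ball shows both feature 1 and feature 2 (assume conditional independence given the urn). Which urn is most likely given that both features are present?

Urn IV

By Bayes' rule, posterior ∝ prior × likelihood:
  Urn VI: 0.14 × 0.065 × 0.128 = 0.0011648
  Urn I: 0.35 × 0.08 × 0.034 = 0.000952
  Urn IV: 0.3 × 0.102 × 0.464 = 0.0141984
  Urn II: 0.05 × 0.12 × 0.016 = 0.000096
  Urn V: 0.16 × 0.31 × 0.135 = 0.006696
Total = 0.0231072.
Largest term belongs to Urn IV, so Urn IV is most probable.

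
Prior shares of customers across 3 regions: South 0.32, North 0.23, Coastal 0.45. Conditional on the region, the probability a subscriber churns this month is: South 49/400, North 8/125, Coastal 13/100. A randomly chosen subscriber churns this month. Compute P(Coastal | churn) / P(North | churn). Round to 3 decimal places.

3.974

Compute prior × likelihood for every hypothesis:
  South: 0.32 × 0.1225 = 0.0392
  North: 0.23 × 0.064 = 0.01472
  Coastal: 0.45 × 0.13 = 0.0585
Normalizing constant = 0.11242.
The ratio is 0.0585 / 0.01472 (the normalizer cancels) = 3.974.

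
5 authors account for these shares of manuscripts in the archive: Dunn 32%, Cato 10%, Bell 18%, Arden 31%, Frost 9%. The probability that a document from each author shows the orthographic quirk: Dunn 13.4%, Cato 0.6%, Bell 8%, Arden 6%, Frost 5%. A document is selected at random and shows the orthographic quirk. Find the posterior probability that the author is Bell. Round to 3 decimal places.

Unnormalized posteriors (prior × likelihood):
  Dunn: 0.32 × 0.134 = 0.04288
  Cato: 0.1 × 0.006 = 0.0006
  Bell: 0.18 × 0.08 = 0.0144
  Arden: 0.31 × 0.06 = 0.0186
  Frost: 0.09 × 0.05 = 0.0045
Total = 0.08098.
P(Bell | evidence) = 0.0144 / 0.08098 ≈ 0.178.

0.178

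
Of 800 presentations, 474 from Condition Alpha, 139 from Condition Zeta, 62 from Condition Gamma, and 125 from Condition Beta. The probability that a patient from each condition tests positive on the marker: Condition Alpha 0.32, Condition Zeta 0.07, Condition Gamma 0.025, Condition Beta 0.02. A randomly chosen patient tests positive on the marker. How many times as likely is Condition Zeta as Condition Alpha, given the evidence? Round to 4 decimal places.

0.0641

Compute prior × likelihood for every hypothesis:
  Condition Alpha: 0.5925 × 0.32 = 0.1896
  Condition Zeta: 0.17375 × 0.07 = 0.0121625
  Condition Gamma: 0.0775 × 0.025 = 0.0019375
  Condition Beta: 0.15625 × 0.02 = 0.003125
Normalizing constant = 0.206825.
The ratio is 0.0121625 / 0.1896 (the normalizer cancels) = 0.0641.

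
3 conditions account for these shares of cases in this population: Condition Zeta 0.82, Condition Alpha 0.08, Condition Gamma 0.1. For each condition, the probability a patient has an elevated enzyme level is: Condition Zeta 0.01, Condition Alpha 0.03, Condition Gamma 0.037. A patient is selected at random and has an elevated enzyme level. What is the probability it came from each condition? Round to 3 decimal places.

Condition Zeta 0.573, Condition Alpha 0.168, Condition Gamma 0.259

Prior × likelihood for each hypothesis:
  Condition Zeta: 0.82 × 0.01 = 0.0082
  Condition Alpha: 0.08 × 0.03 = 0.0024
  Condition Gamma: 0.1 × 0.037 = 0.0037
Normalizing constant = 0.0143.
P(Condition Zeta | elevated) = 0.0082/0.0143 ≈ 0.573
P(Condition Alpha | elevated) = 0.0024/0.0143 ≈ 0.168
P(Condition Gamma | elevated) = 0.0037/0.0143 ≈ 0.259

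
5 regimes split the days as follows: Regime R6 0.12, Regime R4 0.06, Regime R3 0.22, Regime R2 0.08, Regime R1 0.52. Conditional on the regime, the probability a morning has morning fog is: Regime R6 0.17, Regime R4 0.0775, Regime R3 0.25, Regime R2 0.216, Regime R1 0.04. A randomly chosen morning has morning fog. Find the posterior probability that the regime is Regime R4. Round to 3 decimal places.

0.039

Prior × likelihood for each hypothesis:
  Regime R6: 0.12 × 0.17 = 0.0204
  Regime R4: 0.06 × 0.0775 = 0.00465
  Regime R3: 0.22 × 0.25 = 0.055
  Regime R2: 0.08 × 0.216 = 0.01728
  Regime R1: 0.52 × 0.04 = 0.0208
Normalizing constant = 0.11813.
P(Regime R4 | evidence) = 0.00465 / 0.11813 ≈ 0.039.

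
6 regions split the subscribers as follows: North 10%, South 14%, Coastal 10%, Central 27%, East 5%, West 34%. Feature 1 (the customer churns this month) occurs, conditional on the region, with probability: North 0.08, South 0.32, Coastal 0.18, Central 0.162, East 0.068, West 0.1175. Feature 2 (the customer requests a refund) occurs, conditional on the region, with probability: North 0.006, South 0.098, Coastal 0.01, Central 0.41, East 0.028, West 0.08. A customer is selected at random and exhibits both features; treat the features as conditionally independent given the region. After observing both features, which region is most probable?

Central

Prior × likelihood for each hypothesis:
  North: 0.1 × 0.08 × 0.006 = 0.000048
  South: 0.14 × 0.32 × 0.098 = 0.0043904
  Coastal: 0.1 × 0.18 × 0.01 = 0.00018
  Central: 0.27 × 0.162 × 0.41 = 0.0179334
  East: 0.05 × 0.068 × 0.028 = 0.0000952
  West: 0.34 × 0.1175 × 0.08 = 0.003196
Normalizing constant = 0.025843.
Largest term belongs to Central, so Central is most probable.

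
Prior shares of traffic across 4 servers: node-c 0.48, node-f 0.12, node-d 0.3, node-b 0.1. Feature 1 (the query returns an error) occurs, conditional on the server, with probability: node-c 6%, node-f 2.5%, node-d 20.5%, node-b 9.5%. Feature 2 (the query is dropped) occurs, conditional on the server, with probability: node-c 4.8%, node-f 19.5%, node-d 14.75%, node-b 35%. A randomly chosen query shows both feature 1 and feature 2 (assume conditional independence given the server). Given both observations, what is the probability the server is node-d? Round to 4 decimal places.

0.6315

Prior × likelihood for each hypothesis:
  node-c: 0.48 × 0.06 × 0.048 = 0.0013824
  node-f: 0.12 × 0.025 × 0.195 = 0.000585
  node-d: 0.3 × 0.205 × 0.1475 = 0.00907125
  node-b: 0.1 × 0.095 × 0.35 = 0.003325
Total = 0.01436365.
P(node-d | evidence) = 0.00907125 / 0.01436365 ≈ 0.6315.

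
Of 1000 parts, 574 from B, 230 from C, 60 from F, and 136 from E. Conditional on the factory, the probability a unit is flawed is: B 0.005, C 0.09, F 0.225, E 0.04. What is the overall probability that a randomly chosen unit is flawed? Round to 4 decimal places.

0.0425

Unnormalized posteriors (prior × likelihood):
  B: 0.574 × 0.005 = 0.00287
  C: 0.23 × 0.09 = 0.0207
  F: 0.06 × 0.225 = 0.0135
  E: 0.136 × 0.04 = 0.00544
P(flawed) = 0.00287 + 0.0207 + 0.0135 + 0.00544 = 0.04251 → 0.0425.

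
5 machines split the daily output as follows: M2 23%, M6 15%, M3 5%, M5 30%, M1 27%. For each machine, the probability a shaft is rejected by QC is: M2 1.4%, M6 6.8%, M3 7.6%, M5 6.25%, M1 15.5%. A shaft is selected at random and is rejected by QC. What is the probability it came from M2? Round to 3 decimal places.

Compute prior × likelihood for every hypothesis:
  M2: 0.23 × 0.014 = 0.00322
  M6: 0.15 × 0.068 = 0.0102
  M3: 0.05 × 0.076 = 0.0038
  M5: 0.3 × 0.0625 = 0.01875
  M1: 0.27 × 0.155 = 0.04185
Normalizing constant = 0.07782.
P(M2 | evidence) = 0.00322 / 0.07782 ≈ 0.041.

0.041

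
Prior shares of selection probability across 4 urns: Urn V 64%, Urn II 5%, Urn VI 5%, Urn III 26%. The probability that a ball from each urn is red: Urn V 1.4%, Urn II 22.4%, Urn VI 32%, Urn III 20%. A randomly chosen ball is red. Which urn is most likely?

Unnormalized posteriors (prior × likelihood):
  Urn V: 0.64 × 0.014 = 0.00896
  Urn II: 0.05 × 0.224 = 0.0112
  Urn VI: 0.05 × 0.32 = 0.016
  Urn III: 0.26 × 0.2 = 0.052
Sum = 0.08816.
Largest term belongs to Urn III, so Urn III is most probable.

Urn III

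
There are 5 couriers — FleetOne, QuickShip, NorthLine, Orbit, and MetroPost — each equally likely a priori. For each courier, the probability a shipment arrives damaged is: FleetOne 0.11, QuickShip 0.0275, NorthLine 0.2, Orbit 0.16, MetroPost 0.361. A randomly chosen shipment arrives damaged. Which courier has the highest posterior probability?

MetroPost

With a uniform prior (1/5 each), posterior ∝ likelihood:
  FleetOne: 0.11
  QuickShip: 0.0275
  NorthLine: 0.2
  Orbit: 0.16
  MetroPost: 0.361
Sum = 0.8585.
Largest term belongs to MetroPost, so MetroPost is most probable.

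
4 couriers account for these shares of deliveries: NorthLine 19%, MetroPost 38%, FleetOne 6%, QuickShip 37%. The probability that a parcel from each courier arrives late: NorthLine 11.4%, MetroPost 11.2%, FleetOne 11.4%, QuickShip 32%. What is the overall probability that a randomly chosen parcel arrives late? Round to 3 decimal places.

0.189

Prior × likelihood for each hypothesis:
  NorthLine: 0.19 × 0.114 = 0.02166
  MetroPost: 0.38 × 0.112 = 0.04256
  FleetOne: 0.06 × 0.114 = 0.00684
  QuickShip: 0.37 × 0.32 = 0.1184
P(late) = 0.02166 + 0.04256 + 0.00684 + 0.1184 = 0.18946 → 0.189.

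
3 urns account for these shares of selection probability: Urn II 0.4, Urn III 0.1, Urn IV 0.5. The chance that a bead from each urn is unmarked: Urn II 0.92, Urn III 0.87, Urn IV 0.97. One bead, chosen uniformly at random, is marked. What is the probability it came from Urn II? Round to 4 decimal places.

Taking complements, P(marked | each) = Urn II 0.08, Urn III 0.13, Urn IV 0.03.
Unnormalized posteriors (prior × likelihood):
  Urn II: 0.4 × 0.08 = 0.032
  Urn III: 0.1 × 0.13 = 0.013
  Urn IV: 0.5 × 0.03 = 0.015
Total = 0.06.
P(Urn II | evidence) = 0.032 / 0.06 ≈ 0.5333.

0.5333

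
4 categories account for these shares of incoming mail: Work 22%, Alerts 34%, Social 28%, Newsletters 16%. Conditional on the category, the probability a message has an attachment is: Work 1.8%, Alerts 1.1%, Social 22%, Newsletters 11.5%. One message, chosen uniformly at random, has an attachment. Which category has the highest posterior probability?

Social

Prior × likelihood for each hypothesis:
  Work: 0.22 × 0.018 = 0.00396
  Alerts: 0.34 × 0.011 = 0.00374
  Social: 0.28 × 0.22 = 0.0616
  Newsletters: 0.16 × 0.115 = 0.0184
Total = 0.0877.
Largest term belongs to Social, so Social is most probable.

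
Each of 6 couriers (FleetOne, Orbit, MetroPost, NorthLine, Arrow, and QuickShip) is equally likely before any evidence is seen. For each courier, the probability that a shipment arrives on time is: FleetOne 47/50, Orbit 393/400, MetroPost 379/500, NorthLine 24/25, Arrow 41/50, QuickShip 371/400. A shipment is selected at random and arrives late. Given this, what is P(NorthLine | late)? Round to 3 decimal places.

Taking complements, P(late | each) = FleetOne 0.06, Orbit 0.0175, MetroPost 0.242, NorthLine 0.04, Arrow 0.18, QuickShip 0.0725.
With a uniform prior (1/6 each), posterior ∝ likelihood:
  FleetOne: 0.06
  Orbit: 0.0175
  MetroPost: 0.242
  NorthLine: 0.04
  Arrow: 0.18
  QuickShip: 0.0725
Normalizing constant = 0.612.
P(NorthLine | evidence) = 0.04 / 0.612 ≈ 0.065.

0.065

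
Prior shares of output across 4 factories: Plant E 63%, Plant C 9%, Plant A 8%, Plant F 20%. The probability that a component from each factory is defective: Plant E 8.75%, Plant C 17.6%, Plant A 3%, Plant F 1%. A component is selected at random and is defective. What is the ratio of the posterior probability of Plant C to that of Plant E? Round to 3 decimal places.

Compute prior × likelihood for every hypothesis:
  Plant E: 0.63 × 0.0875 = 0.055125
  Plant C: 0.09 × 0.176 = 0.01584
  Plant A: 0.08 × 0.03 = 0.0024
  Plant F: 0.2 × 0.01 = 0.002
Total = 0.075365.
The ratio is 0.01584 / 0.055125 (the normalizer cancels) = 0.287.

0.287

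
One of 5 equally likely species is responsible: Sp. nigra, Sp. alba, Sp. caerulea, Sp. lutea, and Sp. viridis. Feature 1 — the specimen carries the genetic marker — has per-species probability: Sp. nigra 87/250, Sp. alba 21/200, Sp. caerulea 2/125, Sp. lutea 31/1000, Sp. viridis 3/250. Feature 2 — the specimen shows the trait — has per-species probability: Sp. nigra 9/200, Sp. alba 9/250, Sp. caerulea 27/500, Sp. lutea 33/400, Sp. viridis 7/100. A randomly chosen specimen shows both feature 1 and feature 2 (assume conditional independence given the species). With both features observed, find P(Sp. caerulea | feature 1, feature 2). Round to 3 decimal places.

0.036

Since the prior is uniform, the posterior is proportional to the likelihood:
  Sp. nigra: 0.348 × 0.045 = 0.01566
  Sp. alba: 0.105 × 0.036 = 0.00378
  Sp. caerulea: 0.016 × 0.054 = 0.000864
  Sp. lutea: 0.031 × 0.0825 = 0.0025575
  Sp. viridis: 0.012 × 0.07 = 0.00084
Sum = 0.0237015.
P(Sp. caerulea | evidence) = 0.000864 / 0.0237015 ≈ 0.036.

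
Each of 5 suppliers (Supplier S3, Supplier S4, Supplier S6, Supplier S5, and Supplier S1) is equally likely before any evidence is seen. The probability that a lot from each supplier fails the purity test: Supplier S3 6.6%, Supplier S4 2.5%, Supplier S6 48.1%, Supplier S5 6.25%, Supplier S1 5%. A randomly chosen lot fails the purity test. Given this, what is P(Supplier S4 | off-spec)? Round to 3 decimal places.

0.037

Since the prior is uniform, the posterior is proportional to the likelihood:
  Supplier S3: 0.066
  Supplier S4: 0.025
  Supplier S6: 0.481
  Supplier S5: 0.0625
  Supplier S1: 0.05
Total = 0.6845.
P(Supplier S4 | evidence) = 0.025 / 0.6845 ≈ 0.037.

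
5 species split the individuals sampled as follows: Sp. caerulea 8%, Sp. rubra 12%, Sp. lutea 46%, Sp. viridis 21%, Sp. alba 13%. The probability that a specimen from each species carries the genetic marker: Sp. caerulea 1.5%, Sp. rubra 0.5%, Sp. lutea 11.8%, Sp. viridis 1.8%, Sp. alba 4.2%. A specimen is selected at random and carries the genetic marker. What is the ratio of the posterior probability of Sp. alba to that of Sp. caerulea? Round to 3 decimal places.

By Bayes' rule, posterior ∝ prior × likelihood:
  Sp. caerulea: 0.08 × 0.015 = 0.0012
  Sp. rubra: 0.12 × 0.005 = 0.0006
  Sp. lutea: 0.46 × 0.118 = 0.05428
  Sp. viridis: 0.21 × 0.018 = 0.00378
  Sp. alba: 0.13 × 0.042 = 0.00546
Total = 0.06532.
The ratio is 0.00546 / 0.0012 (the normalizer cancels) = 4.550.

4.550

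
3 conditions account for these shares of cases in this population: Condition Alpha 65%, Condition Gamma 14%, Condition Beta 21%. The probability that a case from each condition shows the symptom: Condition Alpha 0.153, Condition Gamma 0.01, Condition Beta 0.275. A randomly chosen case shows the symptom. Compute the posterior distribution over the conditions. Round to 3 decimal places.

Unnormalized posteriors (prior × likelihood):
  Condition Alpha: 0.65 × 0.153 = 0.09945
  Condition Gamma: 0.14 × 0.01 = 0.0014
  Condition Beta: 0.21 × 0.275 = 0.05775
Normalizing constant = 0.1586.
P(Condition Alpha | symptomatic) = 0.09945/0.1586 ≈ 0.627
P(Condition Gamma | symptomatic) = 0.0014/0.1586 ≈ 0.009
P(Condition Beta | symptomatic) = 0.05775/0.1586 ≈ 0.364

Condition Alpha 0.627, Condition Gamma 0.009, Condition Beta 0.364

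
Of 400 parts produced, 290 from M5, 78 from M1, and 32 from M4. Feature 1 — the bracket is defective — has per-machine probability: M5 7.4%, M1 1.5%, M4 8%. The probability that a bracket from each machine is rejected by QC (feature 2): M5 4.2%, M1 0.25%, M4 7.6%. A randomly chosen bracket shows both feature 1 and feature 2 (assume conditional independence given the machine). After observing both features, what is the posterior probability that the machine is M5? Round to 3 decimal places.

0.820

By Bayes' rule, posterior ∝ prior × likelihood:
  M5: 0.725 × 0.074 × 0.042 = 0.0022533
  M1: 0.195 × 0.015 × 0.0025 = 0.0000073125
  M4: 0.08 × 0.08 × 0.076 = 0.0004864
Normalizing constant = 0.0027470125.
P(M5 | evidence) = 0.0022533 / 0.0027470125 ≈ 0.820.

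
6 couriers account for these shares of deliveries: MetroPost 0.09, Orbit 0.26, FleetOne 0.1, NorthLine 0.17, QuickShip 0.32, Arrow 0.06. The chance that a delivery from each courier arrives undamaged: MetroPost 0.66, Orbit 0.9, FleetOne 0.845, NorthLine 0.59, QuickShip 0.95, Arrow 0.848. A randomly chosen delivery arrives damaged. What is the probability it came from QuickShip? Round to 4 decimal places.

0.0959

Taking complements, P(damaged | each) = MetroPost 0.34, Orbit 0.1, FleetOne 0.155, NorthLine 0.41, QuickShip 0.05, Arrow 0.152.
Compute prior × likelihood for every hypothesis:
  MetroPost: 0.09 × 0.34 = 0.0306
  Orbit: 0.26 × 0.1 = 0.026
  FleetOne: 0.1 × 0.155 = 0.0155
  NorthLine: 0.17 × 0.41 = 0.0697
  QuickShip: 0.32 × 0.05 = 0.016
  Arrow: 0.06 × 0.152 = 0.00912
Total = 0.16692.
P(QuickShip | evidence) = 0.016 / 0.16692 ≈ 0.0959.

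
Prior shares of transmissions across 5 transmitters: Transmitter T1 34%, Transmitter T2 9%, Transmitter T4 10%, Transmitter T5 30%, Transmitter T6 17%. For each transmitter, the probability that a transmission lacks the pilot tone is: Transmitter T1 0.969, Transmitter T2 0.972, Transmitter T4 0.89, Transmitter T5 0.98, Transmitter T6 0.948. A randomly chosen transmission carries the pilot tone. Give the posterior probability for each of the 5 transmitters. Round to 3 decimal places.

Transmitter T1 0.271, Transmitter T2 0.065, Transmitter T4 0.283, Transmitter T5 0.154, Transmitter T6 0.227

Taking complements, P(pilot | each) = Transmitter T1 0.031, Transmitter T2 0.028, Transmitter T4 0.11, Transmitter T5 0.02, Transmitter T6 0.052.
Prior × likelihood for each hypothesis:
  Transmitter T1: 0.34 × 0.031 = 0.01054
  Transmitter T2: 0.09 × 0.028 = 0.00252
  Transmitter T4: 0.1 × 0.11 = 0.011
  Transmitter T5: 0.3 × 0.02 = 0.006
  Transmitter T6: 0.17 × 0.052 = 0.00884
Total = 0.0389.
P(Transmitter T1 | pilot) = 0.01054/0.0389 ≈ 0.271
P(Transmitter T2 | pilot) = 0.00252/0.0389 ≈ 0.065
P(Transmitter T4 | pilot) = 0.011/0.0389 ≈ 0.283
P(Transmitter T5 | pilot) = 0.006/0.0389 ≈ 0.154
P(Transmitter T6 | pilot) = 0.00884/0.0389 ≈ 0.227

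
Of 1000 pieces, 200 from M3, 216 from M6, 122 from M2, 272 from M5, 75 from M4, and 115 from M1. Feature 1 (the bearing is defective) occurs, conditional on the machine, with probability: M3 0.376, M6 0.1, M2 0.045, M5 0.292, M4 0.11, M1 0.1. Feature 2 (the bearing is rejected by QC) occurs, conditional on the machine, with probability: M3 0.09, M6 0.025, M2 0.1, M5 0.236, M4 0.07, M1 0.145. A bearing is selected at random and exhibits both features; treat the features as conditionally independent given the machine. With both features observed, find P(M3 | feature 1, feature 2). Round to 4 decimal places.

0.2346

Compute prior × likelihood for every hypothesis:
  M3: 0.2 × 0.376 × 0.09 = 0.006768
  M6: 0.216 × 0.1 × 0.025 = 0.00054
  M2: 0.122 × 0.045 × 0.1 = 0.000549
  M5: 0.272 × 0.292 × 0.236 = 0.018744064
  M4: 0.075 × 0.11 × 0.07 = 0.0005775
  M1: 0.115 × 0.1 × 0.145 = 0.0016675
Sum = 0.028846064.
P(M3 | evidence) = 0.006768 / 0.028846064 ≈ 0.2346.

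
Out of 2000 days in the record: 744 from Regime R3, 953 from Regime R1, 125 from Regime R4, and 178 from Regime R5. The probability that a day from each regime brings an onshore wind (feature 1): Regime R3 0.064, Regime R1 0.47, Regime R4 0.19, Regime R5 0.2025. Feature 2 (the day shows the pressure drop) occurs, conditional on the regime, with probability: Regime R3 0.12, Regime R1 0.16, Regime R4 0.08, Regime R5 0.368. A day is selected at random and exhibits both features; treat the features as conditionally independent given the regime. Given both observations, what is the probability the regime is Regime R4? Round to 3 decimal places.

Unnormalized posteriors (prior × likelihood):
  Regime R3: 0.372 × 0.064 × 0.12 = 0.00285696
  Regime R1: 0.4765 × 0.47 × 0.16 = 0.0358328
  Regime R4: 0.0625 × 0.19 × 0.08 = 0.00095
  Regime R5: 0.089 × 0.2025 × 0.368 = 0.00663228
Total = 0.04627204.
P(Regime R4 | evidence) = 0.00095 / 0.04627204 ≈ 0.021.

0.021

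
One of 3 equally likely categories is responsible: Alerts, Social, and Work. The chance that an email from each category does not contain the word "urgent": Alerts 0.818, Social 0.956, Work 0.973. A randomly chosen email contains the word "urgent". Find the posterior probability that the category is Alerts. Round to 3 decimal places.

0.719

Taking complements, P(urgent-flag | each) = Alerts 0.182, Social 0.044, Work 0.027.
Since the prior is uniform, the posterior is proportional to the likelihood:
  Alerts: 0.182
  Social: 0.044
  Work: 0.027
Normalizing constant = 0.253.
P(Alerts | evidence) = 0.182 / 0.253 ≈ 0.719.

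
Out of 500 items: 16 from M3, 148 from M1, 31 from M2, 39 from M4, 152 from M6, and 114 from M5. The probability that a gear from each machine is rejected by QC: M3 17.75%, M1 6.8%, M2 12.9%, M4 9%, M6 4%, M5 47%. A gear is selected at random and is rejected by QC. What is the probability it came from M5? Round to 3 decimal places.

0.669

By Bayes' rule, posterior ∝ prior × likelihood:
  M3: 0.032 × 0.1775 = 0.00568
  M1: 0.296 × 0.068 = 0.020128
  M2: 0.062 × 0.129 = 0.007998
  M4: 0.078 × 0.09 = 0.00702
  M6: 0.304 × 0.04 = 0.01216
  M5: 0.228 × 0.47 = 0.10716
Normalizing constant = 0.160146.
P(M5 | evidence) = 0.10716 / 0.160146 ≈ 0.669.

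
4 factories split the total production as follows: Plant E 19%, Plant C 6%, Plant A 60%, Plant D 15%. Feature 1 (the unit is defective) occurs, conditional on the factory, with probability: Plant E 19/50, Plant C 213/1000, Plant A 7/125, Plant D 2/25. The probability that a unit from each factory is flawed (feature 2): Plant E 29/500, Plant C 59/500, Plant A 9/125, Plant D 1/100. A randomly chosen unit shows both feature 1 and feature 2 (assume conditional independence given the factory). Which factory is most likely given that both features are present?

Plant E

Prior × likelihood for each hypothesis:
  Plant E: 0.19 × 0.38 × 0.058 = 0.0041876
  Plant C: 0.06 × 0.213 × 0.118 = 0.00150804
  Plant A: 0.6 × 0.056 × 0.072 = 0.0024192
  Plant D: 0.15 × 0.08 × 0.01 = 0.00012
Sum = 0.00823484.
Largest term belongs to Plant E, so Plant E is most probable.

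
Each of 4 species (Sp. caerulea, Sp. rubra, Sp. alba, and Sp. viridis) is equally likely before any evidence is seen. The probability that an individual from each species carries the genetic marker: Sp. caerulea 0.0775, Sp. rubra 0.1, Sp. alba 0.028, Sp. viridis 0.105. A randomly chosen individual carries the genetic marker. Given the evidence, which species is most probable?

With a uniform prior (1/4 each), posterior ∝ likelihood:
  Sp. caerulea: 0.0775
  Sp. rubra: 0.1
  Sp. alba: 0.028
  Sp. viridis: 0.105
Total = 0.3105.
Largest term belongs to Sp. viridis, so Sp. viridis is most probable.

Sp. viridis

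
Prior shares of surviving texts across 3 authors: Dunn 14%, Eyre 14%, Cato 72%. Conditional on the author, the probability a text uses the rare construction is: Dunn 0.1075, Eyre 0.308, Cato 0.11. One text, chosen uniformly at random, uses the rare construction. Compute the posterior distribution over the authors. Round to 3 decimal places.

Dunn 0.110, Eyre 0.314, Cato 0.577

By Bayes' rule, posterior ∝ prior × likelihood:
  Dunn: 0.14 × 0.1075 = 0.01505
  Eyre: 0.14 × 0.308 = 0.04312
  Cato: 0.72 × 0.11 = 0.0792
Sum = 0.13737.
P(Dunn | rare-form) = 0.01505/0.13737 ≈ 0.110
P(Eyre | rare-form) = 0.04312/0.13737 ≈ 0.314
P(Cato | rare-form) = 0.0792/0.13737 ≈ 0.577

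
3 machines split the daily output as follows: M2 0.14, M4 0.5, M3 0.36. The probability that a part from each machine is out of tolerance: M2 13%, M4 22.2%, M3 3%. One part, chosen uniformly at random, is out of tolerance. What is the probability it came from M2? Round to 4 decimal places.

0.1300

Compute prior × likelihood for every hypothesis:
  M2: 0.14 × 0.13 = 0.0182
  M4: 0.5 × 0.222 = 0.111
  M3: 0.36 × 0.03 = 0.0108
Normalizing constant = 0.14.
P(M2 | evidence) = 0.0182 / 0.14 ≈ 0.1300.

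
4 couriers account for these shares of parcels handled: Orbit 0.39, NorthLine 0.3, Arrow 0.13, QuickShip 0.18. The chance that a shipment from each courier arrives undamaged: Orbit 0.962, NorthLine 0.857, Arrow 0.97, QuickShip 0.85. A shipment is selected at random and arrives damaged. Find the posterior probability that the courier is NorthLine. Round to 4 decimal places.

0.4841

Taking complements, P(damaged | each) = Orbit 0.038, NorthLine 0.143, Arrow 0.03, QuickShip 0.15.
Compute prior × likelihood for every hypothesis:
  Orbit: 0.39 × 0.038 = 0.01482
  NorthLine: 0.3 × 0.143 = 0.0429
  Arrow: 0.13 × 0.03 = 0.0039
  QuickShip: 0.18 × 0.15 = 0.027
Total = 0.08862.
P(NorthLine | evidence) = 0.0429 / 0.08862 ≈ 0.4841.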